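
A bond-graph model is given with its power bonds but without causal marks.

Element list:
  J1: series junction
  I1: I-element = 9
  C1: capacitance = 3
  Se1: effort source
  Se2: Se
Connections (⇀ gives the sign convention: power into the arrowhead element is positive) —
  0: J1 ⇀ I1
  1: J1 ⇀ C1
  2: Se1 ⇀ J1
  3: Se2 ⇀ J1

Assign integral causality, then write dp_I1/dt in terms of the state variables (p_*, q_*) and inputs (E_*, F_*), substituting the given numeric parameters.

dp_I1/dt = E_Se1 + E_Se2 - q_C1/3

bond 2 stroke at J1  (Se1 (Se) sets effort on bond)
bond 3 stroke at J1  (Se2: effort source, stroke at far end)
bond 0 stroke at I1  (prefer integral on I1)
bond 1 stroke at J1  (J1 flow already set via bond 0)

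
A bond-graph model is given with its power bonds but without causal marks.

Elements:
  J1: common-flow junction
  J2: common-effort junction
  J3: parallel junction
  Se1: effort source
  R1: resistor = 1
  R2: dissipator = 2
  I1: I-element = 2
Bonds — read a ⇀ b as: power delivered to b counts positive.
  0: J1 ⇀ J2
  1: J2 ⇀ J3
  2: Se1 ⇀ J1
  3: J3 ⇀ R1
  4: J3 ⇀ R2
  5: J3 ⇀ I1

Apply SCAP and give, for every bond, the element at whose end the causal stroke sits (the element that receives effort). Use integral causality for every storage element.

b2 stroke at J1  (Se1: effort source, stroke at far end)
b0 stroke at J2  (only one flow-in slot at J1)
b1 stroke at J3  (J2 effort already set via bond 0)
b3 stroke at R1  (J3 effort already set via bond 1)
b4 stroke at R2  (J3 effort already set via bond 1)
b5 stroke at I1  (common-e at J3 fixed by 1)

β0 |J2
β1 |J3
β2 |J1
β3 |R1
β4 |R2
β5 |I1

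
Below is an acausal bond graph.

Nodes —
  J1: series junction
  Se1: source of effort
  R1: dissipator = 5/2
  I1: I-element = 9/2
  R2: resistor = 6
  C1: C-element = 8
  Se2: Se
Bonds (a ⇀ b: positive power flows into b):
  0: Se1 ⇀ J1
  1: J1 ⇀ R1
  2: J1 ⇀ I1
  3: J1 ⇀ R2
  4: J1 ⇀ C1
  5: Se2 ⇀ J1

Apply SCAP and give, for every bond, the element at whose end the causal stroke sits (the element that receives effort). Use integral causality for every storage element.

β0 →J1  (source Se1 imposes e)
β5 →J1  (Se2 (Se) sets effort on bond)
β2 →I1  (prefer integral on I1)
β1 →J1  (J1 flow already set via bond 2)
β3 →J1  (common-f at J1 fixed by 2)
β4 →J1  (J1: bond 2 brought flow, rest push out)

#0 →J1
#1 →J1
#2 →I1
#3 →J1
#4 →J1
#5 →J1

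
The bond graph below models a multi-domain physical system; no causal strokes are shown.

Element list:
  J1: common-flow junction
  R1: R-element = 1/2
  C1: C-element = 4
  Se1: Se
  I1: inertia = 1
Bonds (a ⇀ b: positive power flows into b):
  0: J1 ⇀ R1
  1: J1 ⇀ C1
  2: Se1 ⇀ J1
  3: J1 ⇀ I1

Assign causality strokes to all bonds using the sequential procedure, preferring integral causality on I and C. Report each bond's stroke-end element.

b2 stroke at J1  (Se1: effort source, stroke at far end)
b1 stroke at J1  (prefer integral on C1)
b3 stroke at I1  (I1 outputs flow p/I1)
b0 stroke at J1  (1-jn J1 has f-setter on 3)

#0 |J1
#1 |J1
#2 |J1
#3 |I1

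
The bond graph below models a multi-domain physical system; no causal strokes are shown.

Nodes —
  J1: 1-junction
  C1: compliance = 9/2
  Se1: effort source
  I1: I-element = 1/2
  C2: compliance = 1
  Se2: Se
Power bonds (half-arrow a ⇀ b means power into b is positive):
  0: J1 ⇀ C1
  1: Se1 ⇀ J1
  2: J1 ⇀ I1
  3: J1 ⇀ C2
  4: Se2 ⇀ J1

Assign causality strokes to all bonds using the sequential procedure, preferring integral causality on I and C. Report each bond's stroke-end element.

#0 →J1
#1 →J1
#2 →I1
#3 →J1
#4 →J1

b1 stroke→J1  (Se1 (Se) sets effort on bond)
b4 stroke→J1  (Se2 (Se) sets effort on bond)
b0 stroke→J1  (C1: C, integral causality)
b2 stroke→I1  (I1 integral (f out))
b3 stroke→J1  (1-jn J1 has f-setter on 2)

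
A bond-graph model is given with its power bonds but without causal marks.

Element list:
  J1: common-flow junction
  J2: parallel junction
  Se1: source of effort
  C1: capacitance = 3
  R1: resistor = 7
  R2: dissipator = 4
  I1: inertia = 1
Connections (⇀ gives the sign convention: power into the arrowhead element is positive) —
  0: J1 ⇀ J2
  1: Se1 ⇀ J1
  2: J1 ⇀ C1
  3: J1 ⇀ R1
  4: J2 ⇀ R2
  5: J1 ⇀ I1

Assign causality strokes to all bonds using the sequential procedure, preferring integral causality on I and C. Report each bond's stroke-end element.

bond 0 |J1
bond 1 |J1
bond 2 |J1
bond 3 |J1
bond 4 |J2
bond 5 |I1

β1 →J1  (Se1: effort source, stroke at far end)
β2 →J1  (C1: C, integral causality)
β5 →I1  (prefer integral on I1)
β0 →J1  (1-jn J1 has f-setter on 5)
β3 →J1  (common-f at J1 fixed by 5)
β4 →J2  (only one effort-in slot at J2)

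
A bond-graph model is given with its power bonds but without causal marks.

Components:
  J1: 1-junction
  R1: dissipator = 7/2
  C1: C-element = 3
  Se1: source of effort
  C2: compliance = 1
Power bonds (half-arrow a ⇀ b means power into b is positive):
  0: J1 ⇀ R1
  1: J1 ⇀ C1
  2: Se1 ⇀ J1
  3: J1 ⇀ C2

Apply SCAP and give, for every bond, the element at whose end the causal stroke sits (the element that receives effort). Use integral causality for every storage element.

bond 2 |J1  (Se1 (Se) sets effort on bond)
bond 1 |J1  (prefer integral on C1)
bond 3 |J1  (C2 integral (e out))
bond 0 |R1  (J1 needs exactly one f-in)

bond 0 |R1
bond 1 |J1
bond 2 |J1
bond 3 |J1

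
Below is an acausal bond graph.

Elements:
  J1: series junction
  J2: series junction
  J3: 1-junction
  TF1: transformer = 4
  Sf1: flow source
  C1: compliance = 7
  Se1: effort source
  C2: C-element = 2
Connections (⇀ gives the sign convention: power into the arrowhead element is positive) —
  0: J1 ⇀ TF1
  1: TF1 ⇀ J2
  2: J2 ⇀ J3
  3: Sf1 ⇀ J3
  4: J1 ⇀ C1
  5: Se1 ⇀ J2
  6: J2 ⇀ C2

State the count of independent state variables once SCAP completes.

#3 →Sf1  (source Sf1 imposes f)
#5 →J2  (Se1 fixes effort; stroke away)
#2 →J3  (J3: bond 3 brought flow, rest push out)
#1 →J2  (common-f at J2 fixed by 2)
#6 →J2  (J2 flow already set via bond 2)
#0 →TF1  (TF1 one-in-one-out from 1)
#4 →J1  (J1: bond 0 brought flow, rest push out)

2  (C1, C2 all integral)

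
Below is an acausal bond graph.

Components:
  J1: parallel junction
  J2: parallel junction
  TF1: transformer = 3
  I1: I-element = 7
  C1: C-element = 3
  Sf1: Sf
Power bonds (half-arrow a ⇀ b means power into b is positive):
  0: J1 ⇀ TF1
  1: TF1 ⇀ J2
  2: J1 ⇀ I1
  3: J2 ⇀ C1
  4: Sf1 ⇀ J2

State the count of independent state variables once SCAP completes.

2  (C1, I1 all integral)

β4 stroke at Sf1  (Sf1: flow source, stroke at near end)
β2 stroke at I1  (prefer integral on I1)
β0 stroke at J1  (J1 needs exactly one e-in)
β1 stroke at TF1  (through TF1, causality passes straight; one stroke at TF1)
β3 stroke at J2  (J2 needs exactly one e-in)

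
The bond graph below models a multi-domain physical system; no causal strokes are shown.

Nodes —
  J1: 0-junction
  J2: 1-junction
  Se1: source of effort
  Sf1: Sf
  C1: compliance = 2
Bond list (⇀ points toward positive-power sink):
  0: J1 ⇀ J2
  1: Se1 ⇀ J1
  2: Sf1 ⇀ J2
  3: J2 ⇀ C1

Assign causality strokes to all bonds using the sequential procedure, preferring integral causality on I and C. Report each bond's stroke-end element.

β1 →J1  (Se1: effort source, stroke at far end)
β2 →Sf1  (Sf1 fixes flow; stroke at Sf1)
β0 →J2  (J1 effort already set via bond 1)
β3 →J2  (common-f at J2 fixed by 2)

β0 →J2
β1 →J1
β2 →Sf1
β3 →J2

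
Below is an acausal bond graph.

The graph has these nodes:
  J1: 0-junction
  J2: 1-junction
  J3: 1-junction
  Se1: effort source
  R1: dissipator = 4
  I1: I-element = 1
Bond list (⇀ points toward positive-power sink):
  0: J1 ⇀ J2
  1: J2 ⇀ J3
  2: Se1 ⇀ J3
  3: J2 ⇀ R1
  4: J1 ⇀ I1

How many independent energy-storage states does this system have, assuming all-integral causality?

β2 |J3  (Se1: effort source, stroke at far end)
β1 |J2  (J3: last free bond brings flow in)
β4 |I1  (I1 outputs flow p/I1)
β0 |J1  (J1 needs exactly one e-in)
β3 |J2  (J2: bond 0 brought flow, rest push out)

1  (I1 all integral)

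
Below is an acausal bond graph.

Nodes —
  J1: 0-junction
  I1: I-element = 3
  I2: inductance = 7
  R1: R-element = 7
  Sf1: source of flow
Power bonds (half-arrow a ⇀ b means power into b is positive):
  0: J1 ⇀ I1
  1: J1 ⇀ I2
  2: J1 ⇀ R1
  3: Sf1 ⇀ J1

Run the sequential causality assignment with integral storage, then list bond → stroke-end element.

β3 stroke→Sf1  (source Sf1 imposes f)
β0 stroke→I1  (I1 integral (f out))
β1 stroke→I2  (prefer integral on I2)
β2 stroke→J1  (J1 needs exactly one e-in)

bond 0 |I1
bond 1 |I2
bond 2 |J1
bond 3 |Sf1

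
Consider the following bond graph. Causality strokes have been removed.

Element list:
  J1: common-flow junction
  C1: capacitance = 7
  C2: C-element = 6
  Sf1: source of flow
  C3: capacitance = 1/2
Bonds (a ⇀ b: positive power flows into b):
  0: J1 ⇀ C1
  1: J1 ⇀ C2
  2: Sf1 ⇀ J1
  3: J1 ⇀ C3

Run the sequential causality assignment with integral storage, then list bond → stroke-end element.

bond 2 stroke→Sf1  (Sf1 fixes flow; stroke at Sf1)
bond 0 stroke→J1  (1-jn J1 has f-setter on 2)
bond 1 stroke→J1  (J1: bond 2 brought flow, rest push out)
bond 3 stroke→J1  (J1 flow already set via bond 2)

β0 stroke→J1
β1 stroke→J1
β2 stroke→Sf1
β3 stroke→J1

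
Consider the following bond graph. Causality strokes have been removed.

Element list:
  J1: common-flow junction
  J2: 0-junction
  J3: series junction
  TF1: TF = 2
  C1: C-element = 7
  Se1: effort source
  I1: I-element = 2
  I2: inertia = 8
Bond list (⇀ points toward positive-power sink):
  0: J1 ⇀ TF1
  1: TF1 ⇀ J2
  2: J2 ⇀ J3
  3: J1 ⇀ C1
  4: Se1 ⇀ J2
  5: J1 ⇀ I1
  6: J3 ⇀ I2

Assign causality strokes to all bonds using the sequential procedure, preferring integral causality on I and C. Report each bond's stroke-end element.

#4 →J2  (Se1: effort source, stroke at far end)
#1 →TF1  (J2: bond 4 brought effort, rest push out)
#2 →J3  (J2 effort already set via bond 4)
#6 →I2  (J3 needs exactly one f-in)
#0 →J1  (through TF1, causality passes straight; one stroke at TF1)
#3 →J1  (prefer integral on C1)
#5 →I1  (closing 1-jn rule on J1)

bond 0 →J1
bond 1 →TF1
bond 2 →J3
bond 3 →J1
bond 4 →J2
bond 5 →I1
bond 6 →I2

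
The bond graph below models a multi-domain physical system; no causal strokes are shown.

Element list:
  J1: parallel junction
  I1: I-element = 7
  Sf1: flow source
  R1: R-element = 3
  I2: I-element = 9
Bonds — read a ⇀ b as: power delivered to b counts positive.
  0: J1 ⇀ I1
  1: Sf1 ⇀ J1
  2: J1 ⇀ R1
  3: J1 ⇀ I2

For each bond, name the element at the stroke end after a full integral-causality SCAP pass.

#1 |Sf1  (Sf1 (Sf) sets flow on bond)
#0 |I1  (I1 outputs flow p/I1)
#3 |I2  (I2 outputs flow p/I2)
#2 |J1  (closing 0-jn rule on J1)

b0 →I1
b1 →Sf1
b2 →J1
b3 →I2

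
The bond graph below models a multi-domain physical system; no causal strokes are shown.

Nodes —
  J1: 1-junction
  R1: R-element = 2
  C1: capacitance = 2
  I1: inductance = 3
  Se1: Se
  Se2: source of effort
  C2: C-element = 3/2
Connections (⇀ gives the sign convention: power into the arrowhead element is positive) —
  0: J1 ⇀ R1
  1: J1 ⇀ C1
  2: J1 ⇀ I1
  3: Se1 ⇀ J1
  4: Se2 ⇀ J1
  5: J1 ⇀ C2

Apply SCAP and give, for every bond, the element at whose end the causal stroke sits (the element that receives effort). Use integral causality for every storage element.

bond 0 stroke→J1
bond 1 stroke→J1
bond 2 stroke→I1
bond 3 stroke→J1
bond 4 stroke→J1
bond 5 stroke→J1

#3 stroke at J1  (source Se1 imposes e)
#4 stroke at J1  (Se2 fixes effort; stroke away)
#1 stroke at J1  (C1: C, integral causality)
#2 stroke at I1  (I1 outputs flow p/I1)
#0 stroke at J1  (J1 flow already set via bond 2)
#5 stroke at J1  (1-jn J1 has f-setter on 2)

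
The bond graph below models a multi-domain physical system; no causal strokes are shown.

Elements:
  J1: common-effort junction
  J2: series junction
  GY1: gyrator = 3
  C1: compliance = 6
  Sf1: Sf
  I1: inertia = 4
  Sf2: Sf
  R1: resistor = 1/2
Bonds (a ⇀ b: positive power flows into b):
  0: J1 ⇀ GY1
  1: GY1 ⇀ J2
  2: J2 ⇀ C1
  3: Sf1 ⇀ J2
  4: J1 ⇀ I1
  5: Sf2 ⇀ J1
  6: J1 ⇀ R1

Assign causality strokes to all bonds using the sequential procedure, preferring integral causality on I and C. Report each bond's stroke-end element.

b0 →J1
b1 →J2
b2 →J2
b3 →Sf1
b4 →I1
b5 →Sf2
b6 →R1

#3 stroke at Sf1  (Sf1 (Sf) sets flow on bond)
#5 stroke at Sf2  (Sf2: flow source, stroke at near end)
#1 stroke at J2  (J2 flow already set via bond 3)
#2 stroke at J2  (J2 flow already set via bond 3)
#0 stroke at J1  (GY1: gyrator matches bond 1)
#4 stroke at I1  (0-jn J1 has e-setter on 0)
#6 stroke at R1  (J1 effort already set via bond 0)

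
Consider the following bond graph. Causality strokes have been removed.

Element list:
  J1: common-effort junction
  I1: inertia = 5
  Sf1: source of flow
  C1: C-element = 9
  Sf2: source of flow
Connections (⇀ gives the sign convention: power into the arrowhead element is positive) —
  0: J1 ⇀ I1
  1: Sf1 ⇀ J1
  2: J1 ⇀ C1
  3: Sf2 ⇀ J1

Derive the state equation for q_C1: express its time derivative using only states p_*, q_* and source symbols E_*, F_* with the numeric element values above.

dq_C1/dt = F_Sf1 + F_Sf2 - p_I1/5

bond 1 |Sf1  (Sf1 fixes flow; stroke at Sf1)
bond 3 |Sf2  (Sf2 fixes flow; stroke at Sf2)
bond 0 |I1  (I1 outputs flow p/I1)
bond 2 |J1  (J1 needs exactly one e-in)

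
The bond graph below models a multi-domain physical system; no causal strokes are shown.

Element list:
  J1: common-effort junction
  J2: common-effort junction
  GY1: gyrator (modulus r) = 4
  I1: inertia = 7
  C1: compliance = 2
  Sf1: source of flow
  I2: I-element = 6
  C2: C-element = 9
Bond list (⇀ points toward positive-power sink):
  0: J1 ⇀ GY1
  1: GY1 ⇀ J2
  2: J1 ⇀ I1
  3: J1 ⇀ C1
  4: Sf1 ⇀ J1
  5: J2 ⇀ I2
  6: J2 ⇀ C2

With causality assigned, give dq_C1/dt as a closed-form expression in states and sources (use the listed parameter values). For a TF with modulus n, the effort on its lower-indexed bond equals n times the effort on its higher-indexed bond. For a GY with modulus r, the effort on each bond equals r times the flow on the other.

dq_C1/dt = F_Sf1 - p_I1/7 - q_C2/36

#4 stroke at Sf1  (Sf1: flow source, stroke at near end)
#2 stroke at I1  (I1 outputs flow p/I1)
#3 stroke at J1  (C1: C, integral causality)
#0 stroke at GY1  (common-e at J1 fixed by 3)
#1 stroke at GY1  (GY1 both-in/both-out from 0)
#5 stroke at I2  (I2 integral (f out))
#6 stroke at J2  (only one effort-in slot at J2)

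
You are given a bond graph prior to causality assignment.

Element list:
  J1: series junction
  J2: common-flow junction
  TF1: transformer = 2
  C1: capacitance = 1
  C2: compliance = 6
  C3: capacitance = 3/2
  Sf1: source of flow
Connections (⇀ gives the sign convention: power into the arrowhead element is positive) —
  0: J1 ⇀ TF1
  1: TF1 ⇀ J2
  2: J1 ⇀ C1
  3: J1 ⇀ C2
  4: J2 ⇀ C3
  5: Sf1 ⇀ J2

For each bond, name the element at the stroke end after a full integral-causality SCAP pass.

b5 stroke at Sf1  (Sf1 fixes flow; stroke at Sf1)
b1 stroke at J2  (common-f at J2 fixed by 5)
b4 stroke at J2  (J2 flow already set via bond 5)
b0 stroke at TF1  (TF1: transformer flips bond 1)
b2 stroke at J1  (1-jn J1 has f-setter on 0)
b3 stroke at J1  (common-f at J1 fixed by 0)

β0 |TF1
β1 |J2
β2 |J1
β3 |J1
β4 |J2
β5 |Sf1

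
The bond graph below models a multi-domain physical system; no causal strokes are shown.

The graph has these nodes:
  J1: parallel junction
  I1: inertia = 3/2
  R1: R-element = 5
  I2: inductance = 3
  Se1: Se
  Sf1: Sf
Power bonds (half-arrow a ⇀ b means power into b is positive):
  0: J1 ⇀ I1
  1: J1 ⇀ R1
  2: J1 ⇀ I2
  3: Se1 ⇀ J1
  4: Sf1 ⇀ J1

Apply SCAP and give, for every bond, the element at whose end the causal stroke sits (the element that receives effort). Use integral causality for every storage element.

β0 stroke→I1
β1 stroke→R1
β2 stroke→I2
β3 stroke→J1
β4 stroke→Sf1

β3 stroke at J1  (Se1 fixes effort; stroke away)
β4 stroke at Sf1  (Sf1 fixes flow; stroke at Sf1)
β0 stroke at I1  (0-jn J1 has e-setter on 3)
β1 stroke at R1  (0-jn J1 has e-setter on 3)
β2 stroke at I2  (0-jn J1 has e-setter on 3)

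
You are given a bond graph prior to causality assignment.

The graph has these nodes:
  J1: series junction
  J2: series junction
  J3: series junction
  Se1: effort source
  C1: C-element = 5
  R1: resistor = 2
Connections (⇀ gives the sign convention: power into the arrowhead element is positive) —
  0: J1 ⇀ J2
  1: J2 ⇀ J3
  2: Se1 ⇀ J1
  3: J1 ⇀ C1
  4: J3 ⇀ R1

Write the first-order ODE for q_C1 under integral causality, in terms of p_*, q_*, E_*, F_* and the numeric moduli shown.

dq_C1/dt = E_Se1/2 - q_C1/10

b2 stroke→J1  (Se1: effort source, stroke at far end)
b3 stroke→J1  (prefer integral on C1)
b0 stroke→J2  (closing 1-jn rule on J1)
b1 stroke→J3  (closing 1-jn rule on J2)
b4 stroke→R1  (J3 needs exactly one f-in)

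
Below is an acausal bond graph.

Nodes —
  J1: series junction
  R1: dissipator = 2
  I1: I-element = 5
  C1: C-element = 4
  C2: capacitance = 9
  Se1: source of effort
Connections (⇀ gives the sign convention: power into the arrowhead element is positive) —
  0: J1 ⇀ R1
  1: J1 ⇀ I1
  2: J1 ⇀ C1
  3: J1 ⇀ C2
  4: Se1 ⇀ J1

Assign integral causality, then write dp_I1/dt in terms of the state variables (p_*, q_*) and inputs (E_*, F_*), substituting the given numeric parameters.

bond 4 →J1  (source Se1 imposes e)
bond 1 →I1  (prefer integral on I1)
bond 0 →J1  (J1 flow already set via bond 1)
bond 2 →J1  (J1 flow already set via bond 1)
bond 3 →J1  (J1: bond 1 brought flow, rest push out)

dp_I1/dt = E_Se1 - 2*p_I1/5 - q_C1/4 - q_C2/9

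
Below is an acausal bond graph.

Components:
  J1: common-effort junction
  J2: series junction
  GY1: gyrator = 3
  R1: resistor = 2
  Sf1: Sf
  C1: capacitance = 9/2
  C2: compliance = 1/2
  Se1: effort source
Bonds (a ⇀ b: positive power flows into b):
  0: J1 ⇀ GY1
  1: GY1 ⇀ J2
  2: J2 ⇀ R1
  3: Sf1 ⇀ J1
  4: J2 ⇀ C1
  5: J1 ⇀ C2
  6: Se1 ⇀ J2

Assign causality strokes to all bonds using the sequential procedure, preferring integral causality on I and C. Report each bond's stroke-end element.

β3 stroke at Sf1  (Sf1 fixes flow; stroke at Sf1)
β6 stroke at J2  (Se1 fixes effort; stroke away)
β4 stroke at J2  (prefer integral on C1)
β5 stroke at J1  (C2 integral (e out))
β0 stroke at GY1  (common-e at J1 fixed by 5)
β1 stroke at GY1  (GY GY1: same side as bond 0)
β2 stroke at J2  (J2: bond 1 brought flow, rest push out)

β0 stroke at GY1
β1 stroke at GY1
β2 stroke at J2
β3 stroke at Sf1
β4 stroke at J2
β5 stroke at J1
β6 stroke at J2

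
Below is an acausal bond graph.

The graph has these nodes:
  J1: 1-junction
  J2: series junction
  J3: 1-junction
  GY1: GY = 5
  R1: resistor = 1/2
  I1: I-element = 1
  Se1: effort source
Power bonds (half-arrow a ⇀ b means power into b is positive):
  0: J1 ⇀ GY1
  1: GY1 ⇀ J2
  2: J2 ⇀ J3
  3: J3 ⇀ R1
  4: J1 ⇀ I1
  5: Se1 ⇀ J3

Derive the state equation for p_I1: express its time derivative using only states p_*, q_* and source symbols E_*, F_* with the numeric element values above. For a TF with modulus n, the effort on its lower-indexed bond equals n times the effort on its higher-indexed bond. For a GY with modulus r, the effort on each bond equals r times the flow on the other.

dp_I1/dt = -10*E_Se1 - 50*p_I1

#5 →J3  (Se1 fixes effort; stroke away)
#4 →I1  (prefer integral on I1)
#0 →J1  (1-jn J1 has f-setter on 4)
#1 →J2  (through GY1, causality inverts; strokes same side of GY1)
#2 →J3  (closing 1-jn rule on J2)
#3 →R1  (only one flow-in slot at J3)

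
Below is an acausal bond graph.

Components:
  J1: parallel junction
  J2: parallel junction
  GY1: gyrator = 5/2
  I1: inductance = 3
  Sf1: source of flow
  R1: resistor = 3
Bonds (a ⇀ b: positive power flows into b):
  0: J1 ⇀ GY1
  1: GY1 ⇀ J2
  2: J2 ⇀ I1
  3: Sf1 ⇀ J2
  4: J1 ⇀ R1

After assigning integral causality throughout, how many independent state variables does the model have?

1  (I1 all integral)

bond 3 →Sf1  (Sf1: flow source, stroke at near end)
bond 2 →I1  (I1 outputs flow p/I1)
bond 1 →J2  (J2 needs exactly one e-in)
bond 0 →J1  (GY GY1: same side as bond 1)
bond 4 →R1  (common-e at J1 fixed by 0)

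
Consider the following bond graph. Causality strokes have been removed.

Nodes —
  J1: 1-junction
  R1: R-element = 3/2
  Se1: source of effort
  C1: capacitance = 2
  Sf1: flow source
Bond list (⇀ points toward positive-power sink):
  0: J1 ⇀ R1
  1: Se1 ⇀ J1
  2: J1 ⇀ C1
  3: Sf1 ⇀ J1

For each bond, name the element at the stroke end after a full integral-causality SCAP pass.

bond 1 |J1  (source Se1 imposes e)
bond 3 |Sf1  (Sf1 (Sf) sets flow on bond)
bond 0 |J1  (J1 flow already set via bond 3)
bond 2 |J1  (J1: bond 3 brought flow, rest push out)

β0 stroke→J1
β1 stroke→J1
β2 stroke→J1
β3 stroke→Sf1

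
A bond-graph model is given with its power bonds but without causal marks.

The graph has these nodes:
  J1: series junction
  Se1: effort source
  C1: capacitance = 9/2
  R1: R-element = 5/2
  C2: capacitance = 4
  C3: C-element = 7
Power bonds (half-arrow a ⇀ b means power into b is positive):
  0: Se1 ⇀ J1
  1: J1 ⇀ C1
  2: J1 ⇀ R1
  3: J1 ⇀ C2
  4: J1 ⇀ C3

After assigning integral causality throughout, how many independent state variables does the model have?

3  (C1, C2, C3 all integral)

β0 |J1  (Se1: effort source, stroke at far end)
β1 |J1  (C1: C, integral causality)
β3 |J1  (prefer integral on C2)
β4 |J1  (prefer integral on C3)
β2 |R1  (J1: last free bond brings flow in)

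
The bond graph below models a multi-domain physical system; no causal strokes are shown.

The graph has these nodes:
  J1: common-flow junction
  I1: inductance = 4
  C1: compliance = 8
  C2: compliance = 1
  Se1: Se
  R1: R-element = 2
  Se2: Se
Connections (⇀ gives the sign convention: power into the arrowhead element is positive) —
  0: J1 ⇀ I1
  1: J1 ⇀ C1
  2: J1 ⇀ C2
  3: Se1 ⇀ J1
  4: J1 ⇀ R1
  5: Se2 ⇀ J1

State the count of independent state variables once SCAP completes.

β3 |J1  (Se1 (Se) sets effort on bond)
β5 |J1  (Se2 fixes effort; stroke away)
β0 |I1  (I1 integral (f out))
β1 |J1  (J1: bond 0 brought flow, rest push out)
β2 |J1  (J1 flow already set via bond 0)
β4 |J1  (J1 flow already set via bond 0)

3  (C1, C2, I1 all integral)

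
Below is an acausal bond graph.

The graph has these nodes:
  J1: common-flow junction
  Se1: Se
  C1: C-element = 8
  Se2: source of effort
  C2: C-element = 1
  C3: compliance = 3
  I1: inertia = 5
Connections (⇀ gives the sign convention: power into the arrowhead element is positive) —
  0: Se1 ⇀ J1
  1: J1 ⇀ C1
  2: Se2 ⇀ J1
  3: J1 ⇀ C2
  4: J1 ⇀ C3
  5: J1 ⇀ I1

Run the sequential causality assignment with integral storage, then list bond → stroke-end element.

b0 stroke at J1
b1 stroke at J1
b2 stroke at J1
b3 stroke at J1
b4 stroke at J1
b5 stroke at I1

β0 stroke at J1  (Se1 fixes effort; stroke away)
β2 stroke at J1  (Se2: effort source, stroke at far end)
β1 stroke at J1  (C1 outputs effort q/C1)
β3 stroke at J1  (C2 integral (e out))
β4 stroke at J1  (C3 outputs effort q/C3)
β5 stroke at I1  (only one flow-in slot at J1)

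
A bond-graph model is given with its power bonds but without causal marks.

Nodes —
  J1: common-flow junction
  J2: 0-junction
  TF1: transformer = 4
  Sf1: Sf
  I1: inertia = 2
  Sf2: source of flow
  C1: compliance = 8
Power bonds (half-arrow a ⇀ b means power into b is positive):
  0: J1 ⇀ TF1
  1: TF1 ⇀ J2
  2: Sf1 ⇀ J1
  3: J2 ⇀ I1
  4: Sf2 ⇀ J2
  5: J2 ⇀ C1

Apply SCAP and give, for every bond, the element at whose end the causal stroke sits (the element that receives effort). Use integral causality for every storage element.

bond 0 stroke at J1
bond 1 stroke at TF1
bond 2 stroke at Sf1
bond 3 stroke at I1
bond 4 stroke at Sf2
bond 5 stroke at J2

#2 |Sf1  (Sf1 fixes flow; stroke at Sf1)
#4 |Sf2  (Sf2: flow source, stroke at near end)
#0 |J1  (J1: bond 2 brought flow, rest push out)
#1 |TF1  (TF1: transformer flips bond 0)
#3 |I1  (prefer integral on I1)
#5 |J2  (J2 needs exactly one e-in)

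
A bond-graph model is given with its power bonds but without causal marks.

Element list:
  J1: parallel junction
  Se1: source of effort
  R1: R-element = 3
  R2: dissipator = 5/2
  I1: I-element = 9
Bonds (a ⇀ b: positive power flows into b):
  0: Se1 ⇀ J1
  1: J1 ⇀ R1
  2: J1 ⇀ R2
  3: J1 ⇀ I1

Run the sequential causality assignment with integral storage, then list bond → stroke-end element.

#0 |J1
#1 |R1
#2 |R2
#3 |I1

#0 |J1  (source Se1 imposes e)
#1 |R1  (common-e at J1 fixed by 0)
#2 |R2  (J1 effort already set via bond 0)
#3 |I1  (common-e at J1 fixed by 0)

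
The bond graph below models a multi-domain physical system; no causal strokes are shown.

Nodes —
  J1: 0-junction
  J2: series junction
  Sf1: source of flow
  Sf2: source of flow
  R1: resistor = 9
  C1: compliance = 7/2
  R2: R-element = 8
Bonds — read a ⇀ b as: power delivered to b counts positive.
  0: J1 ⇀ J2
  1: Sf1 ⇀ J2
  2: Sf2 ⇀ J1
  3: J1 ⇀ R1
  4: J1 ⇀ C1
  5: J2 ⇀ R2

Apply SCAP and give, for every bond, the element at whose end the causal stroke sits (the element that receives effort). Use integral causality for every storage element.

β0 →J2
β1 →Sf1
β2 →Sf2
β3 →R1
β4 →J1
β5 →J2

bond 1 |Sf1  (Sf1: flow source, stroke at near end)
bond 2 |Sf2  (Sf2 (Sf) sets flow on bond)
bond 0 |J2  (common-f at J2 fixed by 1)
bond 5 |J2  (J2 flow already set via bond 1)
bond 4 |J1  (C1 integral (e out))
bond 3 |R1  (J1 effort already set via bond 4)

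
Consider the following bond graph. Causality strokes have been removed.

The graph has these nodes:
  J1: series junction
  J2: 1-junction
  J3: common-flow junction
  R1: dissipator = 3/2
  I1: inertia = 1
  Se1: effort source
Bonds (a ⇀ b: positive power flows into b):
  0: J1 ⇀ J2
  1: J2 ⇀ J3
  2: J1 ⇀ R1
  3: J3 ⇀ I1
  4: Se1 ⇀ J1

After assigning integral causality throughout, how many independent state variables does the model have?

1  (I1 all integral)

#4 stroke at J1  (Se1 fixes effort; stroke away)
#3 stroke at I1  (prefer integral on I1)
#1 stroke at J3  (common-f at J3 fixed by 3)
#0 stroke at J2  (common-f at J2 fixed by 1)
#2 stroke at J1  (1-jn J1 has f-setter on 0)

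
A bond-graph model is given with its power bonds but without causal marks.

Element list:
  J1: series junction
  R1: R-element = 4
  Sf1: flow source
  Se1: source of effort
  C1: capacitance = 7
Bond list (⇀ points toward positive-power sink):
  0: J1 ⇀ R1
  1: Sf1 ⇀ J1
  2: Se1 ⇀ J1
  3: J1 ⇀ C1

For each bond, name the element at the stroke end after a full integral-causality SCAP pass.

#1 stroke at Sf1  (Sf1 fixes flow; stroke at Sf1)
#2 stroke at J1  (Se1 (Se) sets effort on bond)
#0 stroke at J1  (1-jn J1 has f-setter on 1)
#3 stroke at J1  (common-f at J1 fixed by 1)

#0 stroke at J1
#1 stroke at Sf1
#2 stroke at J1
#3 stroke at J1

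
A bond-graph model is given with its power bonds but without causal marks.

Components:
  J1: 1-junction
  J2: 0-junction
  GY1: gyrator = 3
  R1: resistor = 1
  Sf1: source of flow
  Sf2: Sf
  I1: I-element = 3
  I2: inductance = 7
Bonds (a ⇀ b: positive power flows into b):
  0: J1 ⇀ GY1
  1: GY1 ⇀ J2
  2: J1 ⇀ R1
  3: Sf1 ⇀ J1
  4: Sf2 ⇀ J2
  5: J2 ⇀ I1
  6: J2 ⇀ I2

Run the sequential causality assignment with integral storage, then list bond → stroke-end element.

#0 →J1
#1 →J2
#2 →J1
#3 →Sf1
#4 →Sf2
#5 →I1
#6 →I2

β3 |Sf1  (Sf1: flow source, stroke at near end)
β4 |Sf2  (source Sf2 imposes f)
β0 |J1  (J1 flow already set via bond 3)
β2 |J1  (J1 flow already set via bond 3)
β1 |J2  (through GY1, causality inverts; strokes same side of GY1)
β5 |I1  (J2: bond 1 brought effort, rest push out)
β6 |I2  (J2: bond 1 brought effort, rest push out)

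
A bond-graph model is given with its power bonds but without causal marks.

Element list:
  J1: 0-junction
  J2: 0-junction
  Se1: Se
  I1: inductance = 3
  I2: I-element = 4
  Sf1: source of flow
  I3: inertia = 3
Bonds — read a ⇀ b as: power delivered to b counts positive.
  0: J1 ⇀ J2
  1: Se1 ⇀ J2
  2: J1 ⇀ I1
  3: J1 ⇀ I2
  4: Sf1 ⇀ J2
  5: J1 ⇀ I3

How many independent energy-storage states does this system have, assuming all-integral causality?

#1 stroke→J2  (Se1 fixes effort; stroke away)
#4 stroke→Sf1  (Sf1: flow source, stroke at near end)
#0 stroke→J1  (common-e at J2 fixed by 1)
#2 stroke→I1  (0-jn J1 has e-setter on 0)
#3 stroke→I2  (common-e at J1 fixed by 0)
#5 stroke→I3  (J1: bond 0 brought effort, rest push out)

3  (I1, I2, I3 all integral)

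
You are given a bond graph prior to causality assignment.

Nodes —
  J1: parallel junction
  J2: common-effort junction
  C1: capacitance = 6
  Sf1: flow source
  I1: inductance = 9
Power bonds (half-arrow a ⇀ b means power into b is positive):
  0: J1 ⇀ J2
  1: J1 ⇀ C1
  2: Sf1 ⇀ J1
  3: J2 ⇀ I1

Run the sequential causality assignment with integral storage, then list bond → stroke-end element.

#2 stroke at Sf1  (Sf1 (Sf) sets flow on bond)
#1 stroke at J1  (C1: C, integral causality)
#0 stroke at J2  (common-e at J1 fixed by 1)
#3 stroke at I1  (common-e at J2 fixed by 0)

#0 |J2
#1 |J1
#2 |Sf1
#3 |I1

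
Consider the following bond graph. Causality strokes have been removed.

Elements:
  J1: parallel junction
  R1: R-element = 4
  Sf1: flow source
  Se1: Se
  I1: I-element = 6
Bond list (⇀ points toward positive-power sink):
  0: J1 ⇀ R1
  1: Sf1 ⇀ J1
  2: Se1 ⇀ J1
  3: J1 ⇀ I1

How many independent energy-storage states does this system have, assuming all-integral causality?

b1 →Sf1  (source Sf1 imposes f)
b2 →J1  (Se1 (Se) sets effort on bond)
b0 →R1  (common-e at J1 fixed by 2)
b3 →I1  (J1 effort already set via bond 2)

1  (I1 all integral)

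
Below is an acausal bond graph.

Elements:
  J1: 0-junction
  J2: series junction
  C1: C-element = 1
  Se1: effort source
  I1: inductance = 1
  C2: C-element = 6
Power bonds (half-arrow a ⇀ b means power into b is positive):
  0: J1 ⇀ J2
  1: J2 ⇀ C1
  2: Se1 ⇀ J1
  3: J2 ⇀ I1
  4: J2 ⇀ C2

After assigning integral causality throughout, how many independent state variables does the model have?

b2 →J1  (source Se1 imposes e)
b0 →J2  (J1: bond 2 brought effort, rest push out)
b1 →J2  (C1: C, integral causality)
b3 →I1  (prefer integral on I1)
b4 →J2  (J2: bond 3 brought flow, rest push out)

3  (C1, C2, I1 all integral)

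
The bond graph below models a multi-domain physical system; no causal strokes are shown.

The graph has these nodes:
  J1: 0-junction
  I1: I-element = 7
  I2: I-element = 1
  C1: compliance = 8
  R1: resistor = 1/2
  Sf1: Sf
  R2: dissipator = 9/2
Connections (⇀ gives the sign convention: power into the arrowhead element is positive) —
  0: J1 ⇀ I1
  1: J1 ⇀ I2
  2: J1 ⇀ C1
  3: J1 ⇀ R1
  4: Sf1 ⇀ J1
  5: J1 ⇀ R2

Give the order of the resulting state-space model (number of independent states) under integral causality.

#4 stroke at Sf1  (Sf1: flow source, stroke at near end)
#0 stroke at I1  (I1 outputs flow p/I1)
#1 stroke at I2  (I2: I, integral causality)
#2 stroke at J1  (C1: C, integral causality)
#3 stroke at R1  (0-jn J1 has e-setter on 2)
#5 stroke at R2  (J1: bond 2 brought effort, rest push out)

3  (C1, I1, I2 all integral)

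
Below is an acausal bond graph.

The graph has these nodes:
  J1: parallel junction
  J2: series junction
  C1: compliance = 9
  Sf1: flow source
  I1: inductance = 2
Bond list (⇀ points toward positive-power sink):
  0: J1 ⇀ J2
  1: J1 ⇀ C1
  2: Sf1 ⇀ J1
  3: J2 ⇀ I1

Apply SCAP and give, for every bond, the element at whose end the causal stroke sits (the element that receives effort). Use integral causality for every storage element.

b2 |Sf1  (source Sf1 imposes f)
b1 |J1  (C1 integral (e out))
b0 |J2  (J1 effort already set via bond 1)
b3 |I1  (J2 needs exactly one f-in)

β0 →J2
β1 →J1
β2 →Sf1
β3 →I1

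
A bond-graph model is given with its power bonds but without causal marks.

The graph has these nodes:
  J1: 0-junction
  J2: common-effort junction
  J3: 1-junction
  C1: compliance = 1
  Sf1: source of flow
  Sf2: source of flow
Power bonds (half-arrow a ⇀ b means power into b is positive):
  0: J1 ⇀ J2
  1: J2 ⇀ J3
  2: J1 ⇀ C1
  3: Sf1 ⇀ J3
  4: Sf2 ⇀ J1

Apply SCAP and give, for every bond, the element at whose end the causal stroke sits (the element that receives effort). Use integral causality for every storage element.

#3 →Sf1  (Sf1: flow source, stroke at near end)
#4 →Sf2  (Sf2 (Sf) sets flow on bond)
#1 →J3  (J3 flow already set via bond 3)
#0 →J2  (only one effort-in slot at J2)
#2 →J1  (only one effort-in slot at J1)

#0 stroke at J2
#1 stroke at J3
#2 stroke at J1
#3 stroke at Sf1
#4 stroke at Sf2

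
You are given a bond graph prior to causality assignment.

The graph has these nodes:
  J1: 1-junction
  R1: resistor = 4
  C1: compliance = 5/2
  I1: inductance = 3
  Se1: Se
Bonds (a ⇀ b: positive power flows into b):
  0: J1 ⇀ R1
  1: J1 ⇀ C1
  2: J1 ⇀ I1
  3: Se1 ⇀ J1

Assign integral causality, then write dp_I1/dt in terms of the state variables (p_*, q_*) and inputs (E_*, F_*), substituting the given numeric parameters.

b3 stroke at J1  (Se1 fixes effort; stroke away)
b1 stroke at J1  (C1 integral (e out))
b2 stroke at I1  (prefer integral on I1)
b0 stroke at J1  (1-jn J1 has f-setter on 2)

dp_I1/dt = E_Se1 - 4*p_I1/3 - 2*q_C1/5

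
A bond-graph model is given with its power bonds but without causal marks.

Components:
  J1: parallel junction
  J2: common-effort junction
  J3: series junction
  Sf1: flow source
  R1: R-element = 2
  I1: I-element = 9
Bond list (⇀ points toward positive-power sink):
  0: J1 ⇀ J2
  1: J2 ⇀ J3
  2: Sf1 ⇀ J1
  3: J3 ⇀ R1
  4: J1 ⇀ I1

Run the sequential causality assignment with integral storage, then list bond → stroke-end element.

#0 stroke at J1
#1 stroke at J2
#2 stroke at Sf1
#3 stroke at J3
#4 stroke at I1

b2 stroke→Sf1  (Sf1 fixes flow; stroke at Sf1)
b4 stroke→I1  (I1 outputs flow p/I1)
b0 stroke→J1  (closing 0-jn rule on J1)
b1 stroke→J2  (only one effort-in slot at J2)
b3 stroke→J3  (1-jn J3 has f-setter on 1)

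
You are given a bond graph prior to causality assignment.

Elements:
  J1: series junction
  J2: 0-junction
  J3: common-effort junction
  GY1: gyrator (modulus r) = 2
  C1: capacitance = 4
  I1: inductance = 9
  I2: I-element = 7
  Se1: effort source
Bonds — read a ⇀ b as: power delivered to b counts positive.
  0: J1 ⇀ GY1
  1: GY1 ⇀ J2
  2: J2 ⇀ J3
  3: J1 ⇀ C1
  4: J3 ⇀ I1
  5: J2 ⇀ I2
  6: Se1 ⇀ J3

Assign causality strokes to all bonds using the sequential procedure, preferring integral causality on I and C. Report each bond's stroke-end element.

#0 stroke→GY1
#1 stroke→GY1
#2 stroke→J2
#3 stroke→J1
#4 stroke→I1
#5 stroke→I2
#6 stroke→J3

β6 →J3  (source Se1 imposes e)
β2 →J2  (J3 effort already set via bond 6)
β4 →I1  (common-e at J3 fixed by 6)
β1 →GY1  (0-jn J2 has e-setter on 2)
β5 →I2  (J2: bond 2 brought effort, rest push out)
β0 →GY1  (through GY1, causality inverts; strokes same side of GY1)
β3 →J1  (J1: bond 0 brought flow, rest push out)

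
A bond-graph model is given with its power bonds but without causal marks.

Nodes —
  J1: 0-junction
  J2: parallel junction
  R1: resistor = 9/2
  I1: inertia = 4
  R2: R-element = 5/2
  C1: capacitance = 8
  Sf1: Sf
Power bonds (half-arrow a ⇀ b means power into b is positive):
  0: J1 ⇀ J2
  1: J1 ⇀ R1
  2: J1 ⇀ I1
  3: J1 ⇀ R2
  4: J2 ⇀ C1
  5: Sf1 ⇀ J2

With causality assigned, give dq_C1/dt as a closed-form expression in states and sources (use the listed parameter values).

dq_C1/dt = F_Sf1 - p_I1/4 - 7*q_C1/90

β5 stroke at Sf1  (Sf1 (Sf) sets flow on bond)
β2 stroke at I1  (I1 integral (f out))
β4 stroke at J2  (C1: C, integral causality)
β0 stroke at J1  (common-e at J2 fixed by 4)
β1 stroke at R1  (common-e at J1 fixed by 0)
β3 stroke at R2  (0-jn J1 has e-setter on 0)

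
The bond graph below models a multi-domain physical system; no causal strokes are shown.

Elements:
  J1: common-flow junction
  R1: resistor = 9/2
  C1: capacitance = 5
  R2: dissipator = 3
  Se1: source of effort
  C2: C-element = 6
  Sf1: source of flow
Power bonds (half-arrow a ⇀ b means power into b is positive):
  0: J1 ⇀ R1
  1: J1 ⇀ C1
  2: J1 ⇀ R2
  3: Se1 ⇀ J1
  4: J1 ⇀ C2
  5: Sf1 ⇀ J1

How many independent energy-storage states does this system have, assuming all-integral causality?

bond 3 stroke→J1  (Se1 fixes effort; stroke away)
bond 5 stroke→Sf1  (Sf1 fixes flow; stroke at Sf1)
bond 0 stroke→J1  (J1: bond 5 brought flow, rest push out)
bond 1 stroke→J1  (J1 flow already set via bond 5)
bond 2 stroke→J1  (J1: bond 5 brought flow, rest push out)
bond 4 stroke→J1  (J1 flow already set via bond 5)

2  (C1, C2 all integral)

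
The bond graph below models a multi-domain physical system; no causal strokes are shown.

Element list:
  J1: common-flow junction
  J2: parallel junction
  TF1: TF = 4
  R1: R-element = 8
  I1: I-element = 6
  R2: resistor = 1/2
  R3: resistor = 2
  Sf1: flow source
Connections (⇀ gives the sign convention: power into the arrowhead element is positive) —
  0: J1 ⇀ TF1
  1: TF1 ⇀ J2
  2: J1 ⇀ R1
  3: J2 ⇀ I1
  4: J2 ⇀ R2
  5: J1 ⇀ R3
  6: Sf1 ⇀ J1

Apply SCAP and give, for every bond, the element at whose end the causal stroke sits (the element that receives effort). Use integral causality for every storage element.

b0 stroke at J1
b1 stroke at TF1
b2 stroke at J1
b3 stroke at I1
b4 stroke at J2
b5 stroke at J1
b6 stroke at Sf1

b6 stroke at Sf1  (Sf1 fixes flow; stroke at Sf1)
b0 stroke at J1  (common-f at J1 fixed by 6)
b2 stroke at J1  (common-f at J1 fixed by 6)
b5 stroke at J1  (common-f at J1 fixed by 6)
b1 stroke at TF1  (through TF1, causality passes straight; one stroke at TF1)
b3 stroke at I1  (prefer integral on I1)
b4 stroke at J2  (only one effort-in slot at J2)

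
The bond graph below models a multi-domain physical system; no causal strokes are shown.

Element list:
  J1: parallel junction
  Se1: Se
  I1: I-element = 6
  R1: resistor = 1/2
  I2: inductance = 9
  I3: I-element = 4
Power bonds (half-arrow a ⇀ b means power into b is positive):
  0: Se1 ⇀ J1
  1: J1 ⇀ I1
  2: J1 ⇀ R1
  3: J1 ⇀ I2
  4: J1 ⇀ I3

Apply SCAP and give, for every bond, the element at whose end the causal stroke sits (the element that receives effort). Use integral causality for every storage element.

#0 stroke at J1
#1 stroke at I1
#2 stroke at R1
#3 stroke at I2
#4 stroke at I3

b0 |J1  (Se1 (Se) sets effort on bond)
b1 |I1  (J1 effort already set via bond 0)
b2 |R1  (0-jn J1 has e-setter on 0)
b3 |I2  (common-e at J1 fixed by 0)
b4 |I3  (J1 effort already set via bond 0)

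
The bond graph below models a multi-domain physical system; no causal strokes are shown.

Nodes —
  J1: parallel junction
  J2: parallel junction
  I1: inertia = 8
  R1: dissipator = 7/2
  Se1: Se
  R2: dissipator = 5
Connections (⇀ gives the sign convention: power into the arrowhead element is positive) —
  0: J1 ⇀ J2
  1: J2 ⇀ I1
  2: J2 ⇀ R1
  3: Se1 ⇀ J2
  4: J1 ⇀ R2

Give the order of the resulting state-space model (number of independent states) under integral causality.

1  (I1 all integral)

#3 |J2  (source Se1 imposes e)
#0 |J1  (J2 effort already set via bond 3)
#1 |I1  (J2: bond 3 brought effort, rest push out)
#2 |R1  (common-e at J2 fixed by 3)
#4 |R2  (0-jn J1 has e-setter on 0)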